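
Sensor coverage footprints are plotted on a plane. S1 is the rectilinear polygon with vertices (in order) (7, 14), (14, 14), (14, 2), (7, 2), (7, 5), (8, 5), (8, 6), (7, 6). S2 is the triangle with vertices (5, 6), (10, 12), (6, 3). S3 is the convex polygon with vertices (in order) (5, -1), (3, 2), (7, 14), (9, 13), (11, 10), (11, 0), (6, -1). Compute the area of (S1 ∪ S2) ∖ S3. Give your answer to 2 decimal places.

|S1 ∪ S2| = 88.9.
|(S1 ∪ S2) ∩ S3| = 46.9.
|(S1 ∪ S2) ∖ S3| = 88.9 − 46.9 = 42.00.

42.00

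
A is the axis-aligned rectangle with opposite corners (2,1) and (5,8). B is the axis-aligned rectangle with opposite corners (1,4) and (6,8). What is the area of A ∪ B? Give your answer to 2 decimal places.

By inclusion–exclusion:
Individual areas: |A| = 21, |B| = 20.
|A∩B|: x∈[2,5], y∈[4,8] → 3·4 = 12.
|A ∪ B| = 41 − 12 = 29.00.

29.00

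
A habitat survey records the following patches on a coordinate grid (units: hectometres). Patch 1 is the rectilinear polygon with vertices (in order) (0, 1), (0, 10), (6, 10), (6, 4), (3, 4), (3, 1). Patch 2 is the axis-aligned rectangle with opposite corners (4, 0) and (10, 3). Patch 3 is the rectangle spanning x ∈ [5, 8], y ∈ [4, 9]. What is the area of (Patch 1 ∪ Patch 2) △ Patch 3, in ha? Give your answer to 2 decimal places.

|Patch 1 ∪ Patch 2| = 63.
|(Patch 1 ∪ Patch 2) ∩ Patch 3| = 5.
|(Patch 1 ∪ Patch 2) △ Patch 3| = 63 + 15 − 10 = 68.00.

68.00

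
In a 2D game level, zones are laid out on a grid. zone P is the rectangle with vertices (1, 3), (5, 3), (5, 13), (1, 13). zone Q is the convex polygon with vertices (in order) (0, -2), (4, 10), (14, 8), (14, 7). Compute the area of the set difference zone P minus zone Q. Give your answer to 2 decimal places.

24.93

|zone P| = 40, |zone P∩zone Q| = 15.0667.
|zone P ∖ zone Q| = |zone P| − |zone P∩zone Q| = 40 − 15.0667 = 24.93.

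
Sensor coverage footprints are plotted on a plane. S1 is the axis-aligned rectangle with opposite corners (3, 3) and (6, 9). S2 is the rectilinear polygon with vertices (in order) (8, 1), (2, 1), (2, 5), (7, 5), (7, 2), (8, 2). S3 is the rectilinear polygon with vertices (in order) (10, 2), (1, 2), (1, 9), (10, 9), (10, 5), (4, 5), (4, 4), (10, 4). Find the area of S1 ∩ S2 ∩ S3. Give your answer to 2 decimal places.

4.00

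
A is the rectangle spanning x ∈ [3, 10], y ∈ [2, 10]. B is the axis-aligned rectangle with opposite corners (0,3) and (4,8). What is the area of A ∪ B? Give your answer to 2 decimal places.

By inclusion–exclusion:
Individual areas: |A| = 56, |B| = 20.
|A∩B|: x∈[3,4], y∈[3,8] → 1·5 = 5.
|A ∪ B| = 76 − 5 = 71.00.

71.00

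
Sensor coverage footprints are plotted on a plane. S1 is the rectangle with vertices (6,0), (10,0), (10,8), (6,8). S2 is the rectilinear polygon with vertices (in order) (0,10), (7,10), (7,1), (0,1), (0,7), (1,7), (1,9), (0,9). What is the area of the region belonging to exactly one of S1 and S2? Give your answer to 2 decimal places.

79.00

|S1| = 32, |S2| = 61, |S1∩S2| = 7.
|S1 △ S2| = |S1| + |S2| − 2·|S1∩S2| = 32 + 61 − 14 = 79.00.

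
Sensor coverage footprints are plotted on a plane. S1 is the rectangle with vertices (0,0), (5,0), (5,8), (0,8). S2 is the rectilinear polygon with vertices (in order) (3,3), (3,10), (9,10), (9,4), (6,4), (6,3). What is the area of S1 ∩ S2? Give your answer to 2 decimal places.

The intersection is the polygon with vertices (5,8), (5,3), (3,3), (3,8).
By the shoelace formula its area is 10.00.

10.00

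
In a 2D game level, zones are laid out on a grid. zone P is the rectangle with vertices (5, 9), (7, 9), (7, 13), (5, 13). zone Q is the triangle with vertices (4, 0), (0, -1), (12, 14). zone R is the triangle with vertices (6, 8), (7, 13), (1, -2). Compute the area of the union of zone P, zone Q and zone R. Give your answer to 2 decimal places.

36.65

By inclusion–exclusion:
Individual areas: |zone P| = 8, |zone Q| = 24, |zone R| = 7.5.
|zone P∩zone Q| = 0.
|zone P∩zone R| = 1.6.
|zone Q∩zone R| = 1.2508.
|zone P∩zone Q∩zone R| = 0.
|zone P ∪ zone Q ∪ zone R| = 39.5 − 2.8508 + 0 = 36.65.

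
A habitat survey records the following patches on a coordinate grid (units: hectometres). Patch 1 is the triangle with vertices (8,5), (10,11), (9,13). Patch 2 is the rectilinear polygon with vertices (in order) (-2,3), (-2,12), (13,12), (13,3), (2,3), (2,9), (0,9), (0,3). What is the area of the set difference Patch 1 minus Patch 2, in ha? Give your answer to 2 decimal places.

|Patch 1| = 5, |Patch 1∩Patch 2| = 4.6875.
|Patch 1 ∖ Patch 2| = |Patch 1| − |Patch 1∩Patch 2| = 5 − 4.6875 = 0.31.

0.31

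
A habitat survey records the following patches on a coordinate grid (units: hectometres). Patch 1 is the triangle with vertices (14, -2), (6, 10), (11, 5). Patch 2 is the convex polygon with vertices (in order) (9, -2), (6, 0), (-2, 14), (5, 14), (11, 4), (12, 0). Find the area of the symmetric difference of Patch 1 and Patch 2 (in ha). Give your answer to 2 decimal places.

|Patch 1| = 10, |Patch 2| = 104, |Patch 1∩Patch 2| = 5.95.
|Patch 1 △ Patch 2| = |Patch 1| + |Patch 2| − 2·|Patch 1∩Patch 2| = 10 + 104 − 11.9 = 102.10.

102.10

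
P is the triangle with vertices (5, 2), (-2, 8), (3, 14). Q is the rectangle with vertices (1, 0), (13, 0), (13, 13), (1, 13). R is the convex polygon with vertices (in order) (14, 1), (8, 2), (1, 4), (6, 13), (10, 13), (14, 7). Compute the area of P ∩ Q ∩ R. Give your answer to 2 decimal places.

9.92

The intersection is the polygon with vertices (4.85,2.9), (3.5,3.286), (1.538,4.968), (3.821,9.077).
By the shoelace formula its area is 9.92.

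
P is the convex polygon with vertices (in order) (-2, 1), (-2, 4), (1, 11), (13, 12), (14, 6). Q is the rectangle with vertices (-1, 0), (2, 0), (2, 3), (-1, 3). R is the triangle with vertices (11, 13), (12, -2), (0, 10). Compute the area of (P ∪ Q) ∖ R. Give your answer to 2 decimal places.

|P ∪ Q| = 118.8438.
|(P ∪ Q) ∩ R| = 61.2526.
|(P ∪ Q) ∖ R| = 118.8438 − 61.2526 = 57.59.

57.59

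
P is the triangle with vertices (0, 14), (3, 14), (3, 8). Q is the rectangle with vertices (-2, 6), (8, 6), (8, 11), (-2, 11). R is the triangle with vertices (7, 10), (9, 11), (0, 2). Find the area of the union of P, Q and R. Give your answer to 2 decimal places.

58.00

By inclusion–exclusion:
Individual areas: |P| = 9, |Q| = 50, |R| = 4.5.
|P∩Q| = 2.25.
|P∩R| = 0.
|Q∩R| = 3.25.
|P∩Q∩R| = 0.
|P ∪ Q ∪ R| = 63.5 − 5.5 + 0 = 58.00.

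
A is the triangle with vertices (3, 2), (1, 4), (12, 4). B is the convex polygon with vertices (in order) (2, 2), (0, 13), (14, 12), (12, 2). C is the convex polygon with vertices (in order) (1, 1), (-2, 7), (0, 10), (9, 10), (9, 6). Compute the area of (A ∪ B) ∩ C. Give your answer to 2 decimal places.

The region (A ∪ B) ∩ C is the polygon with vertices (1.636,4), (0.545,10), (9,10), (9,6), (2.6,2), (2,2), (1.778,3.222), (1,4).
By the shoelace formula its area is 49.27.

49.27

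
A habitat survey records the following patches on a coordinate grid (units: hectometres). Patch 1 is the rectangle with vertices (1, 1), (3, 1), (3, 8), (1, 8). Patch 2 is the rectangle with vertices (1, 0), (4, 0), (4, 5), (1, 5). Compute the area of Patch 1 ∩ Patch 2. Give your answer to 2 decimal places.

8.00

|Patch 1∩Patch 2|: x∈[1,3], y∈[1,5] → 2·4 = 8.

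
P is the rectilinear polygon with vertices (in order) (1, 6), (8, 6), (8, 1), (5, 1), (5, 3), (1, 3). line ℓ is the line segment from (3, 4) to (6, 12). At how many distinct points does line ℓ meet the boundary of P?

The segment meets the boundary at (3.75,6).

1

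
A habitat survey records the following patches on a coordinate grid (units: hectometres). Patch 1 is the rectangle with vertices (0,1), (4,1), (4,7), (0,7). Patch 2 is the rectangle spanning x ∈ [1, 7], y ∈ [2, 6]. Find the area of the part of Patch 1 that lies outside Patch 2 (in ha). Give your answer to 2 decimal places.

12.00

|Patch 1∩Patch 2|: x∈[1,4], y∈[2,6] → 3·4 = 12.
|Patch 1| = 24.
|Patch 1 ∖ Patch 2| = |Patch 1| − |Patch 1∩Patch 2| = 24 − 12 = 12.00.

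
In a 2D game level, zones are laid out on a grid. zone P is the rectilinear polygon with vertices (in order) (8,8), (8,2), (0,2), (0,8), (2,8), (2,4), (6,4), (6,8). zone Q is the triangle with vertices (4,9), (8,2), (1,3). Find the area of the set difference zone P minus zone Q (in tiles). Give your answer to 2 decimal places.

22.00

|zone P| = 32, |zone P∩zone Q| = 10.
|zone P ∖ zone Q| = |zone P| − |zone P∩zone Q| = 32 − 10 = 22.00.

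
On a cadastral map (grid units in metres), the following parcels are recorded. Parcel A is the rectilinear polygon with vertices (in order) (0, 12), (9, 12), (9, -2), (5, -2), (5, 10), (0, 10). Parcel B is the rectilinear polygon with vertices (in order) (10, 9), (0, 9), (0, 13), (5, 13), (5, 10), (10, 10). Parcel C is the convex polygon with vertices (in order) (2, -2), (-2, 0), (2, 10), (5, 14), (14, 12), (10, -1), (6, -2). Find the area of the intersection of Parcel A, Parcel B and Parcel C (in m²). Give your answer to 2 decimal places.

8.50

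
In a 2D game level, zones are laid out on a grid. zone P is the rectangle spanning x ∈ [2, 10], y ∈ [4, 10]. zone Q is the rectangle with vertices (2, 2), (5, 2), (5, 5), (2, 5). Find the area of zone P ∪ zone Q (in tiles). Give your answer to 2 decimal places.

54.00

By inclusion–exclusion:
Individual areas: |zone P| = 48, |zone Q| = 9.
|zone P∩zone Q|: x∈[2,5], y∈[4,5] → 3·1 = 3.
|zone P ∪ zone Q| = 57 − 3 = 54.00.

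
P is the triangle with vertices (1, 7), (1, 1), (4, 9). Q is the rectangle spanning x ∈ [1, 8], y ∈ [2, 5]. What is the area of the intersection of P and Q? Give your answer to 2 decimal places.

2.81

The intersection is the polygon with vertices (1,5), (2.5,5), (1.375,2), (1,2).
By the shoelace formula its area is 2.81.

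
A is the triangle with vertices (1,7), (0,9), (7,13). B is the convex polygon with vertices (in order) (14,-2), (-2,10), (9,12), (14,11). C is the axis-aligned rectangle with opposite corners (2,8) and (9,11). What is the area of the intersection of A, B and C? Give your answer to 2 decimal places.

3.86

The intersection is the polygon with vertices (3.5,11), (5,11), (2,8), (2,10.143).
By the shoelace formula its area is 3.86.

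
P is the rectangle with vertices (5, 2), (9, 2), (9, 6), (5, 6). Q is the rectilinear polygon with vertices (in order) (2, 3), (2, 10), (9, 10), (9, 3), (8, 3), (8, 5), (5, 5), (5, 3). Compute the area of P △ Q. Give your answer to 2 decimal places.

47.00

|P| = 16, |Q| = 43, |P∩Q| = 6.
|P △ Q| = |P| + |Q| − 2·|P∩Q| = 16 + 43 − 12 = 47.00.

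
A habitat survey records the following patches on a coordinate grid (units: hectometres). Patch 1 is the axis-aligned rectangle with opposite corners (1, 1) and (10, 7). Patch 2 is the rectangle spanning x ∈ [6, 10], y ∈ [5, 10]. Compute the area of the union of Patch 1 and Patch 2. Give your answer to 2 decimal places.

66.00

By inclusion–exclusion:
Individual areas: |Patch 1| = 54, |Patch 2| = 20.
|Patch 1∩Patch 2|: x∈[6,10], y∈[5,7] → 4·2 = 8.
|Patch 1 ∪ Patch 2| = 74 − 8 = 66.00.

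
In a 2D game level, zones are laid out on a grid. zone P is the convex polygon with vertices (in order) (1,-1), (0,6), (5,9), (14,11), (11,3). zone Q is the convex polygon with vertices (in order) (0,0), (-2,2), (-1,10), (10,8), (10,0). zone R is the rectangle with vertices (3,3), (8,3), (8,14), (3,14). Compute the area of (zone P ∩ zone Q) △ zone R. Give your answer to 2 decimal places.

|zone P ∩ zone Q| = 68.746.
|(zone P ∩ zone Q) ∩ zone R| = 27.7038.
|(zone P ∩ zone Q) △ zone R| = 68.746 + 55 − 55.4076 = 68.34.

68.34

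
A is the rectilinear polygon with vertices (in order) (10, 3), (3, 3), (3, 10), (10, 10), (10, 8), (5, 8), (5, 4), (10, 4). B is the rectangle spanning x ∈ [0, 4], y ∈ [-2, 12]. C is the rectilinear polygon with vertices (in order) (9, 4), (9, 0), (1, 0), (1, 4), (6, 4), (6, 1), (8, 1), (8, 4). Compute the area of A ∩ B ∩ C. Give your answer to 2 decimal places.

The intersection is the polygon with vertices (3,4), (4,4), (4,3), (3,3).
By the shoelace formula its area is 1.00.

1.00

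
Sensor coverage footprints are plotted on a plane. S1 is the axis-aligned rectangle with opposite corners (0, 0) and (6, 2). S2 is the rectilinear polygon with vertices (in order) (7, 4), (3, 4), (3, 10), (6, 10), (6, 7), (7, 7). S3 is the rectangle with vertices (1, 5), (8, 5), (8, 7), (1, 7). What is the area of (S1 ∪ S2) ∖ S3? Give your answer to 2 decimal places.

25.00

|S1 ∪ S2| = 33.
|(S1 ∪ S2) ∩ S3| = 8.
|(S1 ∪ S2) ∖ S3| = 33 − 8 = 25.00.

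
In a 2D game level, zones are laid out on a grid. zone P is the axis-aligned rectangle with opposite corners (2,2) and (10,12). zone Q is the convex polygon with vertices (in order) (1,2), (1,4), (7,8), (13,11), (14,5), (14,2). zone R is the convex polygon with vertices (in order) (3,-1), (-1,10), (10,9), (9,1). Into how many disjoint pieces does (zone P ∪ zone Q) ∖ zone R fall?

(zone P ∪ zone Q) ∖ zone R splits into 2 disjoint pieces (area 54.9034, area 1.0998).

2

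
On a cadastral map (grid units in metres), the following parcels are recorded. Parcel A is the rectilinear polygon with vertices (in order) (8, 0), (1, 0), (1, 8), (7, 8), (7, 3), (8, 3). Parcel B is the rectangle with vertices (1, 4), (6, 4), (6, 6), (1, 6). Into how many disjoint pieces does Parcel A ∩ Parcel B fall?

1

Parcel A ∩ Parcel B is a single connected region.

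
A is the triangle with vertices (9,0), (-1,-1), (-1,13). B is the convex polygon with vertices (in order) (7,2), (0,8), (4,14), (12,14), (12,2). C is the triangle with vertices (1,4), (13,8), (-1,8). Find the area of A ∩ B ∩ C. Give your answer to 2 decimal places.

6.60

The intersection is the polygon with vertices (0,8), (2.846,8), (4.918,5.306), (3.64,4.88).
By the shoelace formula its area is 6.60.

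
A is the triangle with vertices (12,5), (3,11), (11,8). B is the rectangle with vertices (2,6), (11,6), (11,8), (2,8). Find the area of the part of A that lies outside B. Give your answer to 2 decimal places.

|A| = 10.5, |A∩B| = 4.
|A ∖ B| = |A| − |A∩B| = 10.5 − 4 = 6.50.

6.50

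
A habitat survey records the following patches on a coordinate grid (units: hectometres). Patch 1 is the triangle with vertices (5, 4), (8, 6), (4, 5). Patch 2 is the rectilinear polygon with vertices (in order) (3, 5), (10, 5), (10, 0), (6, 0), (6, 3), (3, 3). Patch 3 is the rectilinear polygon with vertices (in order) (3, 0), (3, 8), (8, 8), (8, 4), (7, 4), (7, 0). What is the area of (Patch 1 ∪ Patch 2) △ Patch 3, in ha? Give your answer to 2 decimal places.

36.75

|Patch 1 ∪ Patch 2| = 27.25.
|(Patch 1 ∪ Patch 2) ∩ Patch 3| = 13.25.
|(Patch 1 ∪ Patch 2) △ Patch 3| = 27.25 + 36 − 26.5 = 36.75.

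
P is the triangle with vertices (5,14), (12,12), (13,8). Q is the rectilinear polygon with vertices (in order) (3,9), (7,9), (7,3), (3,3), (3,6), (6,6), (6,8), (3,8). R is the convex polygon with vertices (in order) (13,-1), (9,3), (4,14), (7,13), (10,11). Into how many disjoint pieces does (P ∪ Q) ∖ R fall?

2

(P ∪ Q) ∖ R splits into 2 disjoint pieces (area 10.7385, area 17.4182).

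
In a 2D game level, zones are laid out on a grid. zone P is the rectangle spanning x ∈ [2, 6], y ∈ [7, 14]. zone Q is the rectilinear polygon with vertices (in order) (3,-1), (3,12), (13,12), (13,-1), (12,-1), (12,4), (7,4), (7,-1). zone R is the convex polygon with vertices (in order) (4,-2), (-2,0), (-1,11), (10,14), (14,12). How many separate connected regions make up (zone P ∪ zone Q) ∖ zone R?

3

(zone P ∪ zone Q) ∖ zone R splits into 3 disjoint pieces (area 6.5455, area 20.5571, area 3.6571).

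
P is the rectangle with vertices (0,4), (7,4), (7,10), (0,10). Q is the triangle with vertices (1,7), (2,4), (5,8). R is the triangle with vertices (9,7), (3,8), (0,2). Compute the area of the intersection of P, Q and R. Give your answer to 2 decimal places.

The intersection is the polygon with vertices (4.2,7.8), (4.778,7.704), (2,4), (1.6,5.2), (2.714,7.429).
By the shoelace formula its area is 4.73.

4.73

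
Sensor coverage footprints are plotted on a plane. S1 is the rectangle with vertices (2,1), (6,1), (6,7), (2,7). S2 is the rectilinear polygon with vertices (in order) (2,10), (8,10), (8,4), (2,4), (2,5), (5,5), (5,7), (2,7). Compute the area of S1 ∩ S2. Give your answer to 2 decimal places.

6.00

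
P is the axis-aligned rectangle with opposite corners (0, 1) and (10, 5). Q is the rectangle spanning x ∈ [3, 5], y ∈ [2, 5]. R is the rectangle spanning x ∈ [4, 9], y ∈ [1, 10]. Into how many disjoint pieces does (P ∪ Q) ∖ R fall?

(P ∪ Q) ∖ R splits into 2 disjoint pieces (area 4, area 16).

2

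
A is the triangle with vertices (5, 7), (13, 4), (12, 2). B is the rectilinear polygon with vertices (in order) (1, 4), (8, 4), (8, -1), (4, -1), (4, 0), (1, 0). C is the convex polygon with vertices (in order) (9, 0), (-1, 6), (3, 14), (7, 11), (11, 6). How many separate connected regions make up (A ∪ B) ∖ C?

(A ∪ B) ∖ C splits into 2 disjoint pieces (area 4.6147, area 22.3667).

2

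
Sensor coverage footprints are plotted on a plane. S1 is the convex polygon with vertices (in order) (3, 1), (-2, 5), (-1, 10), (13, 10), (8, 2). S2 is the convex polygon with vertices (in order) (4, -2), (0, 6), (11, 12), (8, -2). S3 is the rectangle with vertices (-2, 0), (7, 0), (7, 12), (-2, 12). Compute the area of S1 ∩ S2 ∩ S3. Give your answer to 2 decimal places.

The intersection is the polygon with vertices (0,6), (7,9.818), (7,1.8), (3,1), (2.167,1.667).
By the shoelace formula its area is 40.35.

40.35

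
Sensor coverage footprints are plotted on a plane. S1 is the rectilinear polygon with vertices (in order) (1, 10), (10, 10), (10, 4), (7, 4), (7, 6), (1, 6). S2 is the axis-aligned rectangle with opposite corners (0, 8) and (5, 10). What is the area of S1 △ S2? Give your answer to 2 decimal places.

36.00

|S1| = 42, |S2| = 10, |S1∩S2| = 8.
|S1 △ S2| = |S1| + |S2| − 2·|S1∩S2| = 42 + 10 − 16 = 36.00.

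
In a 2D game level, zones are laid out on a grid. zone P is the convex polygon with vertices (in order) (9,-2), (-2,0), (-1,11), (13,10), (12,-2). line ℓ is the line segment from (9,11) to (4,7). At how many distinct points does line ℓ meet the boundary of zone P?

The segment meets the boundary at (8.18,10.344).

1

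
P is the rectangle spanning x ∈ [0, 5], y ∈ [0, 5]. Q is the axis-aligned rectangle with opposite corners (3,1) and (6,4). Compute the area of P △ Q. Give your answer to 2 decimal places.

22.00

|P∩Q|: x∈[3,5], y∈[1,4] → 2·3 = 6.
|P △ Q| = |P| + |Q| − 2·|P∩Q| = 25 + 9 − 12 = 22.00.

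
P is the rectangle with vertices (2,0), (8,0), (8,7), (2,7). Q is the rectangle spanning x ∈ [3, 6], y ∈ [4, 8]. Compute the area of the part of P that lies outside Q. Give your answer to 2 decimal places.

33.00

|P∩Q|: x∈[3,6], y∈[4,7] → 3·3 = 9.
|P| = 42.
|P ∖ Q| = |P| − |P∩Q| = 42 − 9 = 33.00.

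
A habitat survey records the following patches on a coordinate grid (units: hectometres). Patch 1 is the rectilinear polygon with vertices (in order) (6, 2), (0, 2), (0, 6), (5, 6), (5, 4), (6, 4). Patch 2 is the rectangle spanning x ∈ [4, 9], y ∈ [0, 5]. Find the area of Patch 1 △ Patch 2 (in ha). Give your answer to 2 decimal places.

|Patch 1| = 22, |Patch 2| = 25, |Patch 1∩Patch 2| = 5.
|Patch 1 △ Patch 2| = |Patch 1| + |Patch 2| − 2·|Patch 1∩Patch 2| = 22 + 25 − 10 = 37.00.

37.00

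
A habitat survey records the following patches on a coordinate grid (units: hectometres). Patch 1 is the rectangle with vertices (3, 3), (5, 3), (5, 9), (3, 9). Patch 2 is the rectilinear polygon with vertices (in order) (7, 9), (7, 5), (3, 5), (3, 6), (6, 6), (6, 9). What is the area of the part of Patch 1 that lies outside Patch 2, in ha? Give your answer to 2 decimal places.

|Patch 1| = 12, |Patch 1∩Patch 2| = 2.
|Patch 1 ∖ Patch 2| = |Patch 1| − |Patch 1∩Patch 2| = 12 − 2 = 10.00.

10.00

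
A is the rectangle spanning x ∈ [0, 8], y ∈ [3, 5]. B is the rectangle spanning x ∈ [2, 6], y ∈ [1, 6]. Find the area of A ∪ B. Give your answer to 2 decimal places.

28.00

By inclusion–exclusion:
Individual areas: |A| = 16, |B| = 20.
|A∩B|: x∈[2,6], y∈[3,5] → 4·2 = 8.
|A ∪ B| = 36 − 8 = 28.00.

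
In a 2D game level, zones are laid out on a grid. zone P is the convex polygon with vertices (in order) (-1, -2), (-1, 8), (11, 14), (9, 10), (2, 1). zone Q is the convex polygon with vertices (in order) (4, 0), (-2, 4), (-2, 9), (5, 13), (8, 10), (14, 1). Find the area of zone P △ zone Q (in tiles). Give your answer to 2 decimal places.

89.92

|zone P| = 71, |zone Q| = 127.5, |zone P∩zone Q| = 54.2921.
|zone P △ zone Q| = |zone P| + |zone Q| − 2·|zone P∩zone Q| = 71 + 127.5 − 108.5841 = 89.92.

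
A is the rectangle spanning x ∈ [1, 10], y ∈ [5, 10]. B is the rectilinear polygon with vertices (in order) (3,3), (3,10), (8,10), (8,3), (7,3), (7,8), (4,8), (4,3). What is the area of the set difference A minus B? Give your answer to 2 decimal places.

29.00

|A| = 45, |A∩B| = 16.
|A ∖ B| = |A| − |A∩B| = 45 − 16 = 29.00.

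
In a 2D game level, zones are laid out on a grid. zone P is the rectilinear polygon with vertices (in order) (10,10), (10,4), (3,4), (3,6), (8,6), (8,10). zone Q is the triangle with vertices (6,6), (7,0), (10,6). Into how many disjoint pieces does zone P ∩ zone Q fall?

zone P ∩ zone Q is a single connected region.

1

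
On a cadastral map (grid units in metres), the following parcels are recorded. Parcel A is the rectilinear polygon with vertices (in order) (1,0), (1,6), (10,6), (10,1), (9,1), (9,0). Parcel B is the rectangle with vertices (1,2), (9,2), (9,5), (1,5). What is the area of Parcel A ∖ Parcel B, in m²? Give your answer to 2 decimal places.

29.00

|Parcel A| = 53, |Parcel A∩Parcel B| = 24.
|Parcel A ∖ Parcel B| = |Parcel A| − |Parcel A∩Parcel B| = 53 − 24 = 29.00.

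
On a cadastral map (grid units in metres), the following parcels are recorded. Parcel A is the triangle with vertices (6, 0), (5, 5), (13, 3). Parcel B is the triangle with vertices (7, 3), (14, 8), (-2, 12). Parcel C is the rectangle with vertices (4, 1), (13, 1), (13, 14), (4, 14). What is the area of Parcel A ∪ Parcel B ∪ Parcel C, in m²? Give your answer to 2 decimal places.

132.25

By inclusion–exclusion:
Individual areas: |Parcel A| = 19, |Parcel B| = 54, |Parcel C| = 117.
|Parcel A∩Parcel B| = 2.6667.
|Parcel A∩Parcel C| = 17.7333.
|Parcel B∩Parcel C| = 40.0179.
|Parcel A∩Parcel B∩Parcel C| = 2.6667.
|Parcel A ∪ Parcel B ∪ Parcel C| = 190 − 60.4179 + 2.6667 = 132.25.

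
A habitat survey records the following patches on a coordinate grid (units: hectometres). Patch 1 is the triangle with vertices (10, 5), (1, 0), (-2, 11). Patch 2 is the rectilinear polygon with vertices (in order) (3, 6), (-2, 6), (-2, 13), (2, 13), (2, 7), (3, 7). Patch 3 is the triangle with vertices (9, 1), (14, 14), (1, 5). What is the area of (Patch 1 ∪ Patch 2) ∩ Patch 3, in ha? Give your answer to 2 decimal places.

22.42

The region (Patch 1 ∪ Patch 2) ∩ Patch 3 is the polygon with vertices (10,5), (5.737,2.632), (1,5), (4.774,7.613).
By the shoelace formula its area is 22.42.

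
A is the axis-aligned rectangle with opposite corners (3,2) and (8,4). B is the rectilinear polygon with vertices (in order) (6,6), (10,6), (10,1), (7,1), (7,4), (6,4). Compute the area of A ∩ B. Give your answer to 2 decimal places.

2.00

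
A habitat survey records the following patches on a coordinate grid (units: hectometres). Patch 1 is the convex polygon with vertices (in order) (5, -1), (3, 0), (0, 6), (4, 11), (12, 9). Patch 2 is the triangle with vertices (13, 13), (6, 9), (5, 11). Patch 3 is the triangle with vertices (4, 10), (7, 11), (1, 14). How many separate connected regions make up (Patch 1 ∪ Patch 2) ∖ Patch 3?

(Patch 1 ∪ Patch 2) ∖ Patch 3 is a single connected region.

1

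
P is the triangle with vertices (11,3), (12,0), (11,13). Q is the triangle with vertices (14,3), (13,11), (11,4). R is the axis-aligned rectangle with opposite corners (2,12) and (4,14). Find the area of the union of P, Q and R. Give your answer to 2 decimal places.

19.76

By inclusion–exclusion:
Individual areas: |P| = 5, |Q| = 11.5, |R| = 4.
|P∩Q| = 0.7428.
|P∩R| = 0.
|Q∩R| = 0.
|P∩Q∩R| = 0.
|P ∪ Q ∪ R| = 20.5 − 0.7428 + 0 = 19.76.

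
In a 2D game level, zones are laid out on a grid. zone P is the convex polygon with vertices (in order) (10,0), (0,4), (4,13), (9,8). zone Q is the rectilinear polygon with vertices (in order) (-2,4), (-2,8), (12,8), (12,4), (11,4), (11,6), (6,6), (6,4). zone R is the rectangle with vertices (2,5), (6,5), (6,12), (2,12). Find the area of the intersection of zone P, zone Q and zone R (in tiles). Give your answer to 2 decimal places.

12.00

The intersection is the polygon with vertices (6,8), (6,6), (6,5), (2,5), (2,8).
By the shoelace formula its area is 12.00.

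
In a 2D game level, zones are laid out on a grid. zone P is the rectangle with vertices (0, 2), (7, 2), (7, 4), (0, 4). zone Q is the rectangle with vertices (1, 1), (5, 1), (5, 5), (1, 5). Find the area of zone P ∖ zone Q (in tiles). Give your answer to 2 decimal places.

|zone P∩zone Q|: x∈[1,5], y∈[2,4] → 4·2 = 8.
|zone P| = 14.
|zone P ∖ zone Q| = |zone P| − |zone P∩zone Q| = 14 − 8 = 6.00.

6.00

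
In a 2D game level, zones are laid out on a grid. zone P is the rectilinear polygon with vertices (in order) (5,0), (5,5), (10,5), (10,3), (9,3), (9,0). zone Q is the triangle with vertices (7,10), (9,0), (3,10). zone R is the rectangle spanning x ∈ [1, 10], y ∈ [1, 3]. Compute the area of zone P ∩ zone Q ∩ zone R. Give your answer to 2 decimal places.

1.60

The intersection is the polygon with vertices (8.8,1), (8.4,1), (7.2,3), (8.4,3).
By the shoelace formula its area is 1.60.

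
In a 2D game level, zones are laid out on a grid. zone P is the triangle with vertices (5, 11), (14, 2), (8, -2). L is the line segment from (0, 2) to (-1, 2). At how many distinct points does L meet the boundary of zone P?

0

The segment lies entirely outside zone P and never meets its boundary.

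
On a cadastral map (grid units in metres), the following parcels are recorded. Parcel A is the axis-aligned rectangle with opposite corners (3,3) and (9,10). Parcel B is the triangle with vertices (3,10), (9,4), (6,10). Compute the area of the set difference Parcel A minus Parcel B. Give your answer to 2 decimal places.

|Parcel A| = 42, |Parcel A∩Parcel B| = 9.
|Parcel A ∖ Parcel B| = |Parcel A| − |Parcel A∩Parcel B| = 42 − 9 = 33.00.

33.00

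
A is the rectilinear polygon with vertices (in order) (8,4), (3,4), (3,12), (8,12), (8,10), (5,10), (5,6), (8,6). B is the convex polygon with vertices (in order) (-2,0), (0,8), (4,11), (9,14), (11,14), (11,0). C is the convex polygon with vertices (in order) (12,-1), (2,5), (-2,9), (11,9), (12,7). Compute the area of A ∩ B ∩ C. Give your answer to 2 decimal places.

The intersection is the polygon with vertices (3,9), (5,9), (5,6), (8,6), (8,4), (3.667,4), (3,4.4).
By the shoelace formula its area is 15.87.

15.87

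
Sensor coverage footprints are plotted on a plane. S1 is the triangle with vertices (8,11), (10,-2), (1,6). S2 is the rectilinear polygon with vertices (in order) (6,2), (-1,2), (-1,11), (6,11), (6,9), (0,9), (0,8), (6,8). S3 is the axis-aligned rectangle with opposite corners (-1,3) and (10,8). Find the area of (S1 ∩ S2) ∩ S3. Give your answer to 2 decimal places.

17.14

The region (S1 ∩ S2) ∩ S3 is the polygon with vertices (3.8,8), (6,8), (6,3), (4.375,3), (1,6).
By the shoelace formula its area is 17.14.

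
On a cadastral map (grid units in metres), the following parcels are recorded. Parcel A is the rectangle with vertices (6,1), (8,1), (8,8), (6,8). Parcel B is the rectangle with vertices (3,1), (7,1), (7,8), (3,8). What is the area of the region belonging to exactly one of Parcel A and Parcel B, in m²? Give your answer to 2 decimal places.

28.00

|Parcel A∩Parcel B|: x∈[6,7], y∈[1,8] → 1·7 = 7.
|Parcel A △ Parcel B| = |Parcel A| + |Parcel B| − 2·|Parcel A∩Parcel B| = 14 + 28 − 14 = 28.00.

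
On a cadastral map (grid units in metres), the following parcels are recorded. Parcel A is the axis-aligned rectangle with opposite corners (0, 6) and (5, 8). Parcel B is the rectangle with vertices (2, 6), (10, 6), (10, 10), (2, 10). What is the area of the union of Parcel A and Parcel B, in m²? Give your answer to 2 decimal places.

36.00

By inclusion–exclusion:
Individual areas: |Parcel A| = 10, |Parcel B| = 32.
|Parcel A∩Parcel B|: x∈[2,5], y∈[6,8] → 3·2 = 6.
|Parcel A ∪ Parcel B| = 42 − 6 = 36.00.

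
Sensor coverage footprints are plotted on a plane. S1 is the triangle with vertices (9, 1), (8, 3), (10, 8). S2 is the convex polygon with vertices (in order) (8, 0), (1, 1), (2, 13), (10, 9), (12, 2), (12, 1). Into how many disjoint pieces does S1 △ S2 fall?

S1 △ S2 is a single connected region.

1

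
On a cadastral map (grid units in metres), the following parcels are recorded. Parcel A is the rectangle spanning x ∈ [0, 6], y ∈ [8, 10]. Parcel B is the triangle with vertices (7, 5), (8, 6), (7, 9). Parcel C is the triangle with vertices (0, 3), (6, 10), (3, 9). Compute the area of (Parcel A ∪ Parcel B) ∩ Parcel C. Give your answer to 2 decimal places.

3.04

The region (Parcel A ∪ Parcel B) ∩ Parcel C is the polygon with vertices (2.5,8), (3,9), (6,10), (4.286,8).
By the shoelace formula its area is 3.04.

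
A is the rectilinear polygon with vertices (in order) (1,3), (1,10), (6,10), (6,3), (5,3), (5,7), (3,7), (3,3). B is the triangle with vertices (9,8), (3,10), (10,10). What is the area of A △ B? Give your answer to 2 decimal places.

31.00

|A| = 27, |B| = 7, |A∩B| = 1.5.
|A △ B| = |A| + |B| − 2·|A∩B| = 27 + 7 − 3 = 31.00.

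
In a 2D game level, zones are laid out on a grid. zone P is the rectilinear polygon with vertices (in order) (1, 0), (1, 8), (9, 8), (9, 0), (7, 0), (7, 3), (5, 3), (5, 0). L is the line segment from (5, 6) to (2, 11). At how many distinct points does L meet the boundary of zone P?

The segment meets the boundary at (3.8,8).

1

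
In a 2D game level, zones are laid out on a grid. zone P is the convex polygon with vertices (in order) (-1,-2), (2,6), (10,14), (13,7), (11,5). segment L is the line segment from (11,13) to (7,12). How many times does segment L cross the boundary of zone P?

The segment meets the boundary at (8.333,12.333), (10.484,12.871).

2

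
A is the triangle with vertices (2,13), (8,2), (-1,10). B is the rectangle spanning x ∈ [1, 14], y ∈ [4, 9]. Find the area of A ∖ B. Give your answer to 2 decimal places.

|A| = 25.5, |A∩B| = 12.6995.
|A ∖ B| = |A| − |A∩B| = 25.5 − 12.6995 = 12.80.

12.80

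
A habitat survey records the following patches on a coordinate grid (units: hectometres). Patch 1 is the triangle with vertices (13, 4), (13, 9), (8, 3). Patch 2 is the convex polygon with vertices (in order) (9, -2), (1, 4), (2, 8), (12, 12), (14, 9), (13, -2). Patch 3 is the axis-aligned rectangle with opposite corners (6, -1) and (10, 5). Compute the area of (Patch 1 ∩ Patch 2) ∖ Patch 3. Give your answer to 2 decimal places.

10.57

|Patch 1 ∩ Patch 2| = 12.5.
|(Patch 1 ∩ Patch 2) ∩ Patch 3| = 1.9333.
|(Patch 1 ∩ Patch 2) ∖ Patch 3| = 12.5 − 1.9333 = 10.57.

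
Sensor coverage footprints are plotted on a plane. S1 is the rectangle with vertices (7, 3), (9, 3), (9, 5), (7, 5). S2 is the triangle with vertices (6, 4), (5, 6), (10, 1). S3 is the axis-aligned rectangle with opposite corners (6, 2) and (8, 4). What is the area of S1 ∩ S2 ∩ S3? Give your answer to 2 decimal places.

0.46

The intersection is the polygon with vertices (8,3), (7.333,3), (7,3.25), (7,4).
By the shoelace formula its area is 0.46.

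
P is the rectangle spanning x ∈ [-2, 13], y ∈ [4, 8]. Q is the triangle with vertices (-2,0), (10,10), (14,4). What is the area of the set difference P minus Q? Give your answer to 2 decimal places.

|P| = 60, |P∩Q| = 29.1167.
|P ∖ Q| = |P| − |P∩Q| = 60 − 29.1167 = 30.88.

30.88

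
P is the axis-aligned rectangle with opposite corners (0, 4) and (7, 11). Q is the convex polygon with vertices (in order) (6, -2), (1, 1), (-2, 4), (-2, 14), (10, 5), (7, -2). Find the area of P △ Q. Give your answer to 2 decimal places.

76.25

|P| = 49, |Q| = 106.5, |P∩Q| = 39.625.
|P △ Q| = |P| + |Q| − 2·|P∩Q| = 49 + 106.5 − 79.25 = 76.25.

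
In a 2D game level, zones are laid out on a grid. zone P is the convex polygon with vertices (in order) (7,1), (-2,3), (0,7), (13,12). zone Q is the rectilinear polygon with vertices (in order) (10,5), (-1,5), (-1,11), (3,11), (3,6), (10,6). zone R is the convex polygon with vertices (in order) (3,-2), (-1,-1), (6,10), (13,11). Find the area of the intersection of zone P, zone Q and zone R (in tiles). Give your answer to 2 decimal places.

The intersection is the polygon with vertices (9.154,6), (8.385,5), (2.818,5), (3.454,6).
By the shoelace formula its area is 5.63.

5.63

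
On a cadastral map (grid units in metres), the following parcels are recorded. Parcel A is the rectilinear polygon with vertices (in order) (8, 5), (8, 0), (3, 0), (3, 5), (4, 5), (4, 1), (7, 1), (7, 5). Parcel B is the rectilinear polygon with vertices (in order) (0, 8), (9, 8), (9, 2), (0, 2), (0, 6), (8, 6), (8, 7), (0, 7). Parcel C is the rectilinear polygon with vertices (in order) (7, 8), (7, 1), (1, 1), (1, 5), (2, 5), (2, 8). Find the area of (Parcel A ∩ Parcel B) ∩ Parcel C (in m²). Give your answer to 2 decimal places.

|Parcel A ∩ Parcel B| = 6.
|(Parcel A ∩ Parcel B) ∩ Parcel C| = 3.00.

3.00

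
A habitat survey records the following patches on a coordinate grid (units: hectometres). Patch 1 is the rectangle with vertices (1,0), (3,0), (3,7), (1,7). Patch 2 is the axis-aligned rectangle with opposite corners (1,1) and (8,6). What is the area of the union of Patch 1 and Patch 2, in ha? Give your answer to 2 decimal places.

By inclusion–exclusion:
Individual areas: |Patch 1| = 14, |Patch 2| = 35.
|Patch 1∩Patch 2|: x∈[1,3], y∈[1,6] → 2·5 = 10.
|Patch 1 ∪ Patch 2| = 49 − 10 = 39.00.

39.00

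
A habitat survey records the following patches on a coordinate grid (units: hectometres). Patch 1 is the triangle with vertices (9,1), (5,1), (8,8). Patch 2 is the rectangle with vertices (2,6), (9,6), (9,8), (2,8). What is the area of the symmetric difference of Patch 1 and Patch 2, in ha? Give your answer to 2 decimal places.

|Patch 1| = 14, |Patch 2| = 14, |Patch 1∩Patch 2| = 1.1429.
|Patch 1 △ Patch 2| = |Patch 1| + |Patch 2| − 2·|Patch 1∩Patch 2| = 14 + 14 − 2.2857 = 25.71.

25.71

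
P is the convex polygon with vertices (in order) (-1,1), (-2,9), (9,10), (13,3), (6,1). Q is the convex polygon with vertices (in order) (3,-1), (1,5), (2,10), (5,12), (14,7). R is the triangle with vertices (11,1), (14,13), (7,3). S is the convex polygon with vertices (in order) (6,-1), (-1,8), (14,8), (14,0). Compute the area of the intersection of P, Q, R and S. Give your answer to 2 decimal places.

9.29

The intersection is the polygon with vertices (7.889,2.556), (7,3), (10.303,7.719), (11.679,5.312).
By the shoelace formula its area is 9.29.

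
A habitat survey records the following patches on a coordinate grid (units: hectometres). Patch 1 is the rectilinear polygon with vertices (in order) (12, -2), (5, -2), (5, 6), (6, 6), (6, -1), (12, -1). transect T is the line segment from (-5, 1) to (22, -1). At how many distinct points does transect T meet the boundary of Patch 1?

2

The segment meets the boundary at (6,0.185), (5,0.259).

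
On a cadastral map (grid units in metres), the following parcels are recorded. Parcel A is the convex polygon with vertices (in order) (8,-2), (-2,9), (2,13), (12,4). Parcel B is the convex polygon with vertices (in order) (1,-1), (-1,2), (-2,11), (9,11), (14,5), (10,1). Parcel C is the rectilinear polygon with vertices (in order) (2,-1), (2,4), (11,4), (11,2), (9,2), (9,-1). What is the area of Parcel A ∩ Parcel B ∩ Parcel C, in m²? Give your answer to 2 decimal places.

The intersection is the polygon with vertices (10.667,2), (9,2), (9,0.778), (6.067,0.126), (2.546,4), (11,4), (11,2.5).
By the shoelace formula its area is 21.14.

21.14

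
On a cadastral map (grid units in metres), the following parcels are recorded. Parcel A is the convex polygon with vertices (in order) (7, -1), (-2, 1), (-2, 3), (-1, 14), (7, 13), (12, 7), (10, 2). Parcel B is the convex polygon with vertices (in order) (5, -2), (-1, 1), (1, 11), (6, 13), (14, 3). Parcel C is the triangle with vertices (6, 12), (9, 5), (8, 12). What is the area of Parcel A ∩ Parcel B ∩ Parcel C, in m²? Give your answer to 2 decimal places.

5.90

The intersection is the polygon with vertices (8.261,10.174), (9,5), (6,12), (6.8,12).
By the shoelace formula its area is 5.90.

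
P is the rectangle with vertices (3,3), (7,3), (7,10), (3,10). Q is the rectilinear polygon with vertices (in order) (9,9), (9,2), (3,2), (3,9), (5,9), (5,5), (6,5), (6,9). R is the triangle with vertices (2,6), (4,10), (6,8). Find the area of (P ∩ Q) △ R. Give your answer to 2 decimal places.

18.50

|P ∩ Q| = 20.
|(P ∩ Q) ∩ R| = 3.75.
|(P ∩ Q) △ R| = 20 + 6 − 7.5 = 18.50.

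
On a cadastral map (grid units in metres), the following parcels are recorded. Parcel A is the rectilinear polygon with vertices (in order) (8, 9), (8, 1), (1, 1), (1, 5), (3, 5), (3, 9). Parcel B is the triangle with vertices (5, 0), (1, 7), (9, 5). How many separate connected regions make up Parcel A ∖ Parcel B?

3

Parcel A ∖ Parcel B splits into 3 disjoint pieces (area 15.625, area 3.025, area 9.1429).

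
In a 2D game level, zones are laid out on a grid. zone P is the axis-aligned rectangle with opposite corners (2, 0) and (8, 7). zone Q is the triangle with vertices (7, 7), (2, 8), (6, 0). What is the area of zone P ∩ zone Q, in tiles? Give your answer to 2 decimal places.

The intersection is the polygon with vertices (7,7), (6,0), (2.5,7).
By the shoelace formula its area is 15.75.

15.75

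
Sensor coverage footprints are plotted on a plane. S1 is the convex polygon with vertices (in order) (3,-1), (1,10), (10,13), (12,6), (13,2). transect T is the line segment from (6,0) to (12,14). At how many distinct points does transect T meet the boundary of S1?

The segment meets the boundary at (10.629,10.8).

1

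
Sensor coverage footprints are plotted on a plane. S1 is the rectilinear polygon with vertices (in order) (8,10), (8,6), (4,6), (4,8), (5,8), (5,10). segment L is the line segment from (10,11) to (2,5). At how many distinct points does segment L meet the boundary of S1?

2

The segment meets the boundary at (4,6.5), (8,9.5).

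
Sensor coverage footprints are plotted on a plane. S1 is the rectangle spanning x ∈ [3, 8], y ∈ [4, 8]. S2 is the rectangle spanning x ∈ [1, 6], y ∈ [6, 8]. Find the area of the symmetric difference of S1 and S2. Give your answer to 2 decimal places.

18.00

|S1∩S2|: x∈[3,6], y∈[6,8] → 3·2 = 6.
|S1 △ S2| = |S1| + |S2| − 2·|S1∩S2| = 20 + 10 − 12 = 18.00.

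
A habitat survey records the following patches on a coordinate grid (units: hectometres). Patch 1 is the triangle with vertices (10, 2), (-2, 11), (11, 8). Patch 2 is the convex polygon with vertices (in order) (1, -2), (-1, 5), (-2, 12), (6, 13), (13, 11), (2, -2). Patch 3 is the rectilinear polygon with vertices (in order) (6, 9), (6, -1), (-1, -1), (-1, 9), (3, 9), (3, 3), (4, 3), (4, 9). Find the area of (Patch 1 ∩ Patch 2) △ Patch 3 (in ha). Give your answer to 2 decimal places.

76.81

|Patch 1 ∩ Patch 2| = 29.8912.
|(Patch 1 ∩ Patch 2) ∩ Patch 3| = 8.5417.
|(Patch 1 ∩ Patch 2) △ Patch 3| = 29.8912 + 64 − 17.0833 = 76.81.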